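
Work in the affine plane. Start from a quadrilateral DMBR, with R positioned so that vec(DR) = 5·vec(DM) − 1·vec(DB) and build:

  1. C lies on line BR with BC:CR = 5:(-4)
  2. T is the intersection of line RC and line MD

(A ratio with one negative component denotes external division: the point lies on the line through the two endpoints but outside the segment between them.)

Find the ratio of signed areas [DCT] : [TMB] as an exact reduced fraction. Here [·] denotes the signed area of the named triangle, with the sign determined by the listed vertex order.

Choose coordinates D = (0, 0), M = (1, 0), B = (0, 1), R = (5, -1).
1. C lies on line BR with BC:CR = 5:(-4) ⇒ C = (25, -9)
2. T is the intersection of line RC and line MD ⇒ T = (5/2, 0)
2·[DCT] = 45/2, 2·[TMB] = -3/2
[DCT]:[TMB] = 45/2:-3/2 = -15

[DCT]:[TMB] = -15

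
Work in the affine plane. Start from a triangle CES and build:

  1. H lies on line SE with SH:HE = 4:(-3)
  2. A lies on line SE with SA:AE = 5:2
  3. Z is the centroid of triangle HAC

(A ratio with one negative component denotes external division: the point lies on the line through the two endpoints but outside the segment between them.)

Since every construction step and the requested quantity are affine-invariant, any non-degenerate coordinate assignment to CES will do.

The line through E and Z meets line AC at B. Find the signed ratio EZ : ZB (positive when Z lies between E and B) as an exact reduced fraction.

EZ:ZB = -17/23

Work in coordinates with C = (0, 0), E = (1, 0), S = (0, 1).
1. H lies on line SE with SH:HE = 4:(-3) ⇒ H = (4, -3)
2. A lies on line SE with SA:AE = 5:2 ⇒ A = (5/7, 2/7)
3. Z is the centroid of triangle HAC ⇒ Z = (11/7, -19/21)
line EZ meets AC at B = (95/119, 38/119)
Z = E + t·(B−E) with t = -17/6, so EZ:ZB = -17/6:23/6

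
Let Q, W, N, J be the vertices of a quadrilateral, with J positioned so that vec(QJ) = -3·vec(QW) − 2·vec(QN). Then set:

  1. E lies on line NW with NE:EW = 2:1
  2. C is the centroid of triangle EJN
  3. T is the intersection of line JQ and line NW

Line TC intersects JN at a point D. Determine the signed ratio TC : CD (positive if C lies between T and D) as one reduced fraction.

TC:CD = 17/10

Assign Q = (0, 0), W = (1, 0), N = (0, 1), J = (-3, -2) — the answer is frame-independent, so this choice is without loss of generality.
1. E lies on line NW with NE:EW = 2:1 ⇒ E = (2/3, 1/3)
2. C is the centroid of triangle EJN ⇒ C = (-7/9, -2/9)
3. T is the intersection of line JQ and line NW ⇒ T = (3/5, 2/5)
line TC meets JN at D = (-27/17, -10/17)
C = T + t·(D−T) with t = 17/27, so TC:CD = 17/27:10/27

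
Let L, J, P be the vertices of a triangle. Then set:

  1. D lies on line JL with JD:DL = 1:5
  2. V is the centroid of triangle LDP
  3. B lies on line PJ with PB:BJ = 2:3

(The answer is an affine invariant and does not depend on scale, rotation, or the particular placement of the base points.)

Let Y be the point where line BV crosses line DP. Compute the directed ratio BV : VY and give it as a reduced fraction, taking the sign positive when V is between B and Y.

Choose coordinates L = (0, 0), J = (1, 0), P = (0, 1).
1. D lies on line JL with JD:DL = 1:5 ⇒ D = (5/6, 0)
2. V is the centroid of triangle LDP ⇒ V = (5/18, 1/3)
3. B lies on line PJ with PB:BJ = 2:3 ⇒ B = (2/5, 3/5)
line BV meets DP at Y = (35/93, 17/31)
V = B + t·(Y−B) with t = 31/6, so BV:VY = 31/6:-25/6

BV:VY = -31/25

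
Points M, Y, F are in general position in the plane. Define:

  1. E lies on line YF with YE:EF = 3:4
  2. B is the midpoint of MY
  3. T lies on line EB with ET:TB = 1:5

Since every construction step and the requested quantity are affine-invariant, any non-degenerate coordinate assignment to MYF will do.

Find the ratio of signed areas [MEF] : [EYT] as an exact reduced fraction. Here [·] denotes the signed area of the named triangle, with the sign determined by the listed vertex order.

[MEF]:[EYT] = -16

Choose coordinates M = (0, 0), Y = (1, 0), F = (0, 1).
1. E lies on line YF with YE:EF = 3:4 ⇒ E = (4/7, 3/7)
2. B is the midpoint of MY ⇒ B = (1/2, 0)
3. T lies on line EB with ET:TB = 1:5 ⇒ T = (47/84, 5/14)
2·[MEF] = 4/7, 2·[EYT] = -1/28
[MEF]:[EYT] = 4/7:-1/28 = -16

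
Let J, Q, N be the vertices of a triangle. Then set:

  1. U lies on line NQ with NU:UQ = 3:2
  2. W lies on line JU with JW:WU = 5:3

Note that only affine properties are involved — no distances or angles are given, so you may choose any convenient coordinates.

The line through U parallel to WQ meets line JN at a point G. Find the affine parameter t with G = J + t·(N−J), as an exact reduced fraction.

Work in coordinates with J = (0, 0), Q = (1, 0), N = (0, 1).
1. U lies on line NQ with NU:UQ = 3:2 ⇒ U = (3/5, 2/5)
2. W lies on line JU with JW:WU = 5:3 ⇒ W = (3/8, 1/4)
through U parallel to WQ: direction (5/8, -1/4); meets JN at G = (0, 16/25)
G = J + t·(N−J) with t = 16/25

t = 16/25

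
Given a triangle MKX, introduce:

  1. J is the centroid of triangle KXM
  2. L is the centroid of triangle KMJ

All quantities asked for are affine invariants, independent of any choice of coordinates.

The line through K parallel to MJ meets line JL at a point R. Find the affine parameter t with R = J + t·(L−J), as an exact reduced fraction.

Assign M = (0, 0), K = (1, 0), X = (0, 1) — the answer is frame-independent, so this choice is without loss of generality.
1. J is the centroid of triangle KXM ⇒ J = (1/3, 1/3)
2. L is the centroid of triangle KMJ ⇒ L = (4/9, 1/9)
through K parallel to MJ: direction (1/3, 1/3); meets JL at R = (2/3, -1/3)
R = J + t·(L−J) with t = 3

t = 3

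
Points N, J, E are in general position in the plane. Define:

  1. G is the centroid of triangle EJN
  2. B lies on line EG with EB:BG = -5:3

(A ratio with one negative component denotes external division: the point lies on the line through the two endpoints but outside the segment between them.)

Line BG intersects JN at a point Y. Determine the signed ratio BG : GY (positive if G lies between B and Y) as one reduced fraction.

Assign N = (0, 0), J = (1, 0), E = (0, 1) — the answer is frame-independent, so this choice is without loss of generality.
1. G is the centroid of triangle EJN ⇒ G = (1/3, 1/3)
2. B lies on line EG with EB:BG = -5:3 ⇒ B = (5/6, -2/3)
line BG meets JN at Y = (1/2, 0)
G = B + t·(Y−B) with t = 3/2, so BG:GY = 3/2:-1/2

BG:GY = -3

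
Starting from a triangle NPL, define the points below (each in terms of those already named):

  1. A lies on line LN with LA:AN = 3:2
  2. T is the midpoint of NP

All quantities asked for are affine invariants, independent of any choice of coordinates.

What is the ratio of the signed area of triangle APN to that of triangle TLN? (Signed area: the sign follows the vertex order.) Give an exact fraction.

Choose coordinates N = (0, 0), P = (1, 0), L = (0, 1).
1. A lies on line LN with LA:AN = 3:2 ⇒ A = (0, 2/5)
2. T is the midpoint of NP ⇒ T = (1/2, 0)
2·[APN] = -2/5, 2·[TLN] = 1/2
[APN]:[TLN] = -2/5:1/2 = -4/5

[APN]:[TLN] = -4/5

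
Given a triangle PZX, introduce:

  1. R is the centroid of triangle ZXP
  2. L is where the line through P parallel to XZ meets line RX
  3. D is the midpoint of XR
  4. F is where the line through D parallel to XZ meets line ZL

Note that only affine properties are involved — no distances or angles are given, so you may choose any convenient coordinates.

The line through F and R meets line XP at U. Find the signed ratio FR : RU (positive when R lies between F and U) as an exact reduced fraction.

Assign P = (0, 0), Z = (1, 0), X = (0, 1) — the answer is frame-independent, so this choice is without loss of generality.
1. R is the centroid of triangle ZXP ⇒ R = (1/3, 1/3)
2. L is where the line through P parallel to XZ meets line RX ⇒ L = (1, -1)
3. D is the midpoint of XR ⇒ D = (1/6, 2/3)
4. F is where the line through D parallel to XZ meets line ZL ⇒ F = (1, -1/6)
line FR meets XP at U = (0, 7/12)
R = F + t·(U−F) with t = 2/3, so FR:RU = 2/3:1/3

FR:RU = 2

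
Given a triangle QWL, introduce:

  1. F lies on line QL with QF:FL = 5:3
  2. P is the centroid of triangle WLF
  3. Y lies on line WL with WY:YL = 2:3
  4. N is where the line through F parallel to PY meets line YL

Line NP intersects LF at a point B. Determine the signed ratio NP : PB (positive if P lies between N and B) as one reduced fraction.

NP:PB = 7/5

Choose coordinates Q = (0, 0), W = (1, 0), L = (0, 1).
1. F lies on line QL with QF:FL = 5:3 ⇒ F = (0, 5/8)
2. P is the centroid of triangle WLF ⇒ P = (1/3, 13/24)
3. Y lies on line WL with WY:YL = 2:3 ⇒ Y = (3/5, 2/5)
4. N is where the line through F parallel to PY meets line YL ⇒ N = (4/5, 1/5)
line NP meets LF at B = (0, 11/14)
P = N + t·(B−N) with t = 7/12, so NP:PB = 7/12:5/12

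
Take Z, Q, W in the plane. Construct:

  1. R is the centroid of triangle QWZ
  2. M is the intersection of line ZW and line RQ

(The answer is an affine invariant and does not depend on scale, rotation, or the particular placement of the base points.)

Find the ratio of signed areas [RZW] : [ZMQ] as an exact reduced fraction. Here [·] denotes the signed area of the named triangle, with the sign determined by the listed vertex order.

Assign Z = (0, 0), Q = (1, 0), W = (0, 1) — the answer is frame-independent, so this choice is without loss of generality.
1. R is the centroid of triangle QWZ ⇒ R = (1/3, 1/3)
2. M is the intersection of line ZW and line RQ ⇒ M = (0, 1/2)
2·[RZW] = -1/3, 2·[ZMQ] = -1/2
[RZW]:[ZMQ] = -1/3:-1/2 = 2/3

[RZW]:[ZMQ] = 2/3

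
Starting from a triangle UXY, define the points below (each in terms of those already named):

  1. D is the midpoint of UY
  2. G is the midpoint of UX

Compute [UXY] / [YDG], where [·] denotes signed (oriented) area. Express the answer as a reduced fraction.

Assign U = (0, 0), X = (1, 0), Y = (0, 1) — the answer is frame-independent, so this choice is without loss of generality.
1. D is the midpoint of UY ⇒ D = (0, 1/2)
2. G is the midpoint of UX ⇒ G = (1/2, 0)
2·[UXY] = 1, 2·[YDG] = 1/4
[UXY]:[YDG] = 1:1/4 = 4

[UXY]:[YDG] = 4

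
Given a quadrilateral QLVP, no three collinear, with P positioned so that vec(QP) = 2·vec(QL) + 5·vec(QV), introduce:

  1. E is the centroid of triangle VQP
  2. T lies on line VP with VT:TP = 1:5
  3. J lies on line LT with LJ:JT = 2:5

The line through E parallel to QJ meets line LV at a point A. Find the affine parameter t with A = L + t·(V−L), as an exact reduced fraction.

Set Q = (0, 0), L = (1, 0), V = (0, 1), P = (2, 5); any affine frame gives the same invariant.
1. E is the centroid of triangle VQP ⇒ E = (2/3, 2)
2. T lies on line VP with VT:TP = 1:5 ⇒ T = (1/3, 5/3)
3. J lies on line LT with LJ:JT = 2:5 ⇒ J = (17/21, 10/21)
through E parallel to QJ: direction (17/21, 10/21); meets LV at A = (-31/81, 112/81)
A = L + t·(V−L) with t = 112/81

t = 112/81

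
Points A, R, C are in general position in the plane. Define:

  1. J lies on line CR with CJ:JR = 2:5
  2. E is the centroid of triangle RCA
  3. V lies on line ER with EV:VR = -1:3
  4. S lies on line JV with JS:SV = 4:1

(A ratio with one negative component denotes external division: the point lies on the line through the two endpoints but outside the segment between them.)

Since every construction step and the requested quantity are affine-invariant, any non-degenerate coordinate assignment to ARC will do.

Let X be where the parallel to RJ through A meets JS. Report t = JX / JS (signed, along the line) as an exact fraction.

t = 5/2

Assign A = (0, 0), R = (1, 0), C = (0, 1) — the answer is frame-independent, so this choice is without loss of generality.
1. J lies on line CR with CJ:JR = 2:5 ⇒ J = (2/7, 5/7)
2. E is the centroid of triangle RCA ⇒ E = (1/3, 1/3)
3. V lies on line ER with EV:VR = -1:3 ⇒ V = (0, 1/2)
4. S lies on line JV with JS:SV = 4:1 ⇒ S = (2/35, 19/35)
through A parallel to RJ: direction (-5/7, 5/7); meets JS at X = (-2/7, 2/7)
X = J + t·(S−J) with t = 5/2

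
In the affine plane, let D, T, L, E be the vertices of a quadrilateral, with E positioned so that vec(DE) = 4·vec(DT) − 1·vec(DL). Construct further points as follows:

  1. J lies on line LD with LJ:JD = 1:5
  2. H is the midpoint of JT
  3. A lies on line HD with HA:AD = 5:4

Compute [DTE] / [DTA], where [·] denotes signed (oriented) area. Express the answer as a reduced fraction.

Assign D = (0, 0), T = (1, 0), L = (0, 1), E = (4, -1) — the answer is frame-independent, so this choice is without loss of generality.
1. J lies on line LD with LJ:JD = 1:5 ⇒ J = (0, 5/6)
2. H is the midpoint of JT ⇒ H = (1/2, 5/12)
3. A lies on line HD with HA:AD = 5:4 ⇒ A = (2/9, 5/27)
2·[DTE] = -1, 2·[DTA] = 5/27
[DTE]:[DTA] = -1:5/27 = -27/5

[DTE]:[DTA] = -27/5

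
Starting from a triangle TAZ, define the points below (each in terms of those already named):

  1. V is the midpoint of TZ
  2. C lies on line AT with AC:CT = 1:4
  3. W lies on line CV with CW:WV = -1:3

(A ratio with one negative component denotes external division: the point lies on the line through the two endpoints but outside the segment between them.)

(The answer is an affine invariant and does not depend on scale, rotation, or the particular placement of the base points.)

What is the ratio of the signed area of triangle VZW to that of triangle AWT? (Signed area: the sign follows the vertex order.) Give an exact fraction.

[VZW]:[AWT] = 12/5

Work in coordinates with T = (0, 0), A = (1, 0), Z = (0, 1).
1. V is the midpoint of TZ ⇒ V = (0, 1/2)
2. C lies on line AT with AC:CT = 1:4 ⇒ C = (4/5, 0)
3. W lies on line CV with CW:WV = -1:3 ⇒ W = (6/5, -1/4)
2·[VZW] = -3/5, 2·[AWT] = -1/4
[VZW]:[AWT] = -3/5:-1/4 = 12/5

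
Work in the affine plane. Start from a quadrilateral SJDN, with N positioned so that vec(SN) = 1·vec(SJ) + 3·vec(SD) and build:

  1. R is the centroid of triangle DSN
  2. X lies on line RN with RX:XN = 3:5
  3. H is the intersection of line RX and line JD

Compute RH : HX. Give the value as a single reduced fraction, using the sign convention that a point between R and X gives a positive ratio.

Set S = (0, 0), J = (1, 0), D = (0, 1), N = (1, 3); any affine frame gives the same invariant.
1. R is the centroid of triangle DSN ⇒ R = (1/3, 4/3)
2. X lies on line RN with RX:XN = 3:5 ⇒ X = (7/12, 47/24)
3. H is the intersection of line RX and line JD ⇒ H = (1/7, 6/7)
H = R + t·(X−R) with t = -16/21, so RH:HX = t:(1−t) = -16/21:37/21

RH:HX = -16/37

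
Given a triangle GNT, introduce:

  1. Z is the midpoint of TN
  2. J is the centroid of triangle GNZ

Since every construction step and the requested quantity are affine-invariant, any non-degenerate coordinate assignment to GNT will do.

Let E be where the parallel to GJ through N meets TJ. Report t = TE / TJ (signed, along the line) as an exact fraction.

Set G = (0, 0), N = (1, 0), T = (0, 1); any affine frame gives the same invariant.
1. Z is the midpoint of TN ⇒ Z = (1/2, 1/2)
2. J is the centroid of triangle GNZ ⇒ J = (1/2, 1/6)
through N parallel to GJ: direction (1/2, 1/6); meets TJ at E = (2/3, -1/9)
E = T + t·(J−T) with t = 4/3

t = 4/3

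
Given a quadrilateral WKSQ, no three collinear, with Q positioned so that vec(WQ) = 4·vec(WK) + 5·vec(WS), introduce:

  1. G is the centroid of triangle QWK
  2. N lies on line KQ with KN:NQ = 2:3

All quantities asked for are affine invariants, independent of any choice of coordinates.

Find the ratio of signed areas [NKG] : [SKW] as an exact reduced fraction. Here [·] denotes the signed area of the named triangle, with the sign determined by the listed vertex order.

[NKG]:[SKW] = 2/3

Choose coordinates W = (0, 0), K = (1, 0), S = (0, 1), Q = (4, 5).
1. G is the centroid of triangle QWK ⇒ G = (5/3, 5/3)
2. N lies on line KQ with KN:NQ = 2:3 ⇒ N = (11/5, 2)
2·[NKG] = -2/3, 2·[SKW] = -1
[NKG]:[SKW] = -2/3:-1 = 2/3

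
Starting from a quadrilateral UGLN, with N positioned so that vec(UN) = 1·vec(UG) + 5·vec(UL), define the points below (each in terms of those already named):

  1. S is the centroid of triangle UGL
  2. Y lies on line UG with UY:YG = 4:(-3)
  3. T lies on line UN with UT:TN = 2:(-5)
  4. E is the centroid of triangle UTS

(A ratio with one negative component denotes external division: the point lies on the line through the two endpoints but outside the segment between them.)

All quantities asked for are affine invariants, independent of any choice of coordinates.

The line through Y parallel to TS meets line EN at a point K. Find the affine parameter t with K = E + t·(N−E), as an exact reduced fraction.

Work in coordinates with U = (0, 0), G = (1, 0), L = (0, 1), N = (1, 5).
1. S is the centroid of triangle UGL ⇒ S = (1/3, 1/3)
2. Y lies on line UG with UY:YG = 4:(-3) ⇒ Y = (4, 0)
3. T lies on line UN with UT:TN = 2:(-5) ⇒ T = (-2/3, -10/3)
4. E is the centroid of triangle UTS ⇒ E = (-1/9, -1)
through Y parallel to TS: direction (1, 11/3); meets EN at K = (-107/13, -583/13)
K = E + t·(N−E) with t = -95/13

t = -95/13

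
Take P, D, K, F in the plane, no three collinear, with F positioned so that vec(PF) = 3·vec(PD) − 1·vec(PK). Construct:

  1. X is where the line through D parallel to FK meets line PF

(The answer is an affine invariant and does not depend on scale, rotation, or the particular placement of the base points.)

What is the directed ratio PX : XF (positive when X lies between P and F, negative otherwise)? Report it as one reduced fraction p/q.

Work in coordinates with P = (0, 0), D = (1, 0), K = (0, 1), F = (3, -1).
1. X is where the line through D parallel to FK meets line PF ⇒ X = (2, -2/3)
X = P + t·(F−P) with t = 2/3, so PX:XF = t:(1−t) = 2/3:1/3

PX:XF = 2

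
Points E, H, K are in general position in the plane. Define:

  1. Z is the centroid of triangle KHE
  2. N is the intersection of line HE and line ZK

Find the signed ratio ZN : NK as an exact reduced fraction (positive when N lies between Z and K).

Assign E = (0, 0), H = (1, 0), K = (0, 1) — the answer is frame-independent, so this choice is without loss of generality.
1. Z is the centroid of triangle KHE ⇒ Z = (1/3, 1/3)
2. N is the intersection of line HE and line ZK ⇒ N = (1/2, 0)
N = Z + t·(K−Z) with t = -1/2, so ZN:NK = t:(1−t) = -1/2:3/2

ZN:NK = -1/3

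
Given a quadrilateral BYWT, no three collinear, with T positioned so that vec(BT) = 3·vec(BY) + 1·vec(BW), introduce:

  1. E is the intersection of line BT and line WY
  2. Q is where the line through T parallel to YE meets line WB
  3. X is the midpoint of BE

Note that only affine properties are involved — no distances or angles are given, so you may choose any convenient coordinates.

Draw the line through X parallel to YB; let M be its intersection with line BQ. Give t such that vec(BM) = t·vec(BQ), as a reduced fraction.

Assign B = (0, 0), Y = (1, 0), W = (0, 1), T = (3, 1) — the answer is frame-independent, so this choice is without loss of generality.
1. E is the intersection of line BT and line WY ⇒ E = (3/4, 1/4)
2. Q is where the line through T parallel to YE meets line WB ⇒ Q = (0, 4)
3. X is the midpoint of BE ⇒ X = (3/8, 1/8)
through X parallel to YB: direction (-1, 0); meets BQ at M = (0, 1/8)
M = B + t·(Q−B) with t = 1/32

t = 1/32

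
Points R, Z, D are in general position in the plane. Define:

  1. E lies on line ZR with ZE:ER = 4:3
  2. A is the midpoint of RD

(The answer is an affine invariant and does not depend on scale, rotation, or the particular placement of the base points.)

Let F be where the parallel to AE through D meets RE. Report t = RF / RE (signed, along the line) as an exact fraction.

Set R = (0, 0), Z = (1, 0), D = (0, 1); any affine frame gives the same invariant.
1. E lies on line ZR with ZE:ER = 4:3 ⇒ E = (3/7, 0)
2. A is the midpoint of RD ⇒ A = (0, 1/2)
through D parallel to AE: direction (3/7, -1/2); meets RE at F = (6/7, 0)
F = R + t·(E−R) with t = 2

t = 2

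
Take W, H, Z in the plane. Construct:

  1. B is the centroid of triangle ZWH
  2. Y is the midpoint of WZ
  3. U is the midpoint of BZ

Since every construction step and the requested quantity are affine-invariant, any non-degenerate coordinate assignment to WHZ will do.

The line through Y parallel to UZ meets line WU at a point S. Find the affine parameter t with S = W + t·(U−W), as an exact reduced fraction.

t = 1/2

Assign W = (0, 0), H = (1, 0), Z = (0, 1) — the answer is frame-independent, so this choice is without loss of generality.
1. B is the centroid of triangle ZWH ⇒ B = (1/3, 1/3)
2. Y is the midpoint of WZ ⇒ Y = (0, 1/2)
3. U is the midpoint of BZ ⇒ U = (1/6, 2/3)
through Y parallel to UZ: direction (-1/6, 1/3); meets WU at S = (1/12, 1/3)
S = W + t·(U−W) with t = 1/2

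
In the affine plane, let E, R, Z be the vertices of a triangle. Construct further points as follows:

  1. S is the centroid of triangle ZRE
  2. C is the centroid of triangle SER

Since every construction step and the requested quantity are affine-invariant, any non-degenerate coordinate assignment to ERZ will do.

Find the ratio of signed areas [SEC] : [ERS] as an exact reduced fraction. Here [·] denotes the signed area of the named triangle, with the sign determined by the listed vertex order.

[SEC]:[ERS] = 1/3

Assign E = (0, 0), R = (1, 0), Z = (0, 1) — the answer is frame-independent, so this choice is without loss of generality.
1. S is the centroid of triangle ZRE ⇒ S = (1/3, 1/3)
2. C is the centroid of triangle SER ⇒ C = (4/9, 1/9)
2·[SEC] = 1/9, 2·[ERS] = 1/3
[SEC]:[ERS] = 1/9:1/3 = 1/3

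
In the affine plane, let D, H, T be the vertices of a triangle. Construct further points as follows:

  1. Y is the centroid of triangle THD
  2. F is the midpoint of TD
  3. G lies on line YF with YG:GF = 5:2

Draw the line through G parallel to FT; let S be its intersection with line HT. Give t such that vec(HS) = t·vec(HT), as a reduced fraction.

Assign D = (0, 0), H = (1, 0), T = (0, 1) — the answer is frame-independent, so this choice is without loss of generality.
1. Y is the centroid of triangle THD ⇒ Y = (1/3, 1/3)
2. F is the midpoint of TD ⇒ F = (0, 1/2)
3. G lies on line YF with YG:GF = 5:2 ⇒ G = (2/21, 19/42)
through G parallel to FT: direction (0, 1/2); meets HT at S = (2/21, 19/21)
S = H + t·(T−H) with t = 19/21

t = 19/21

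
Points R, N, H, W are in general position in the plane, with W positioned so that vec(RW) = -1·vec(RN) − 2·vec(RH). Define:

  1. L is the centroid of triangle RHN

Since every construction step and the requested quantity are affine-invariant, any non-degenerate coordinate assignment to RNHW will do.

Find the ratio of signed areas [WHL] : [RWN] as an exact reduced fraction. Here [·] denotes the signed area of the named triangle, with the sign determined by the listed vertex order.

[WHL]:[RWN] = -5/6

Work in coordinates with R = (0, 0), N = (1, 0), H = (0, 1), W = (-1, -2).
1. L is the centroid of triangle RHN ⇒ L = (1/3, 1/3)
2·[WHL] = -5/3, 2·[RWN] = 2
[WHL]:[RWN] = -5/3:2 = -5/6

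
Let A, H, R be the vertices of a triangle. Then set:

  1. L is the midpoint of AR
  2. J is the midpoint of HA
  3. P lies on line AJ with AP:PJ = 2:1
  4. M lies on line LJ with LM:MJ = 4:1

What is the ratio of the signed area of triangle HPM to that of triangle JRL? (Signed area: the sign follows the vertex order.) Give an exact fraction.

[HPM]:[JRL] = -4/15

Assign A = (0, 0), H = (1, 0), R = (0, 1) — the answer is frame-independent, so this choice is without loss of generality.
1. L is the midpoint of AR ⇒ L = (0, 1/2)
2. J is the midpoint of HA ⇒ J = (1/2, 0)
3. P lies on line AJ with AP:PJ = 2:1 ⇒ P = (1/3, 0)
4. M lies on line LJ with LM:MJ = 4:1 ⇒ M = (2/5, 1/10)
2·[HPM] = -1/15, 2·[JRL] = 1/4
[HPM]:[JRL] = -1/15:1/4 = -4/15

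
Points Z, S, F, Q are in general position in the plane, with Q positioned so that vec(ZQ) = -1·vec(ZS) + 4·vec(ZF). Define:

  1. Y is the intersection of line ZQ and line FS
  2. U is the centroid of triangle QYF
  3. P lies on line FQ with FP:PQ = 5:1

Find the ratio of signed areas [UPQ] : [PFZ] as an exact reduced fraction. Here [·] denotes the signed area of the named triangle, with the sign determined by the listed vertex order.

Assign Z = (0, 0), S = (1, 0), F = (0, 1), Q = (-1, 4) — the answer is frame-independent, so this choice is without loss of generality.
1. Y is the intersection of line ZQ and line FS ⇒ Y = (-1/3, 4/3)
2. U is the centroid of triangle QYF ⇒ U = (-4/9, 19/9)
3. P lies on line FQ with FP:PQ = 5:1 ⇒ P = (-5/6, 7/2)
2·[UPQ] = 1/27, 2·[PFZ] = -5/6
[UPQ]:[PFZ] = 1/27:-5/6 = -2/45

[UPQ]:[PFZ] = -2/45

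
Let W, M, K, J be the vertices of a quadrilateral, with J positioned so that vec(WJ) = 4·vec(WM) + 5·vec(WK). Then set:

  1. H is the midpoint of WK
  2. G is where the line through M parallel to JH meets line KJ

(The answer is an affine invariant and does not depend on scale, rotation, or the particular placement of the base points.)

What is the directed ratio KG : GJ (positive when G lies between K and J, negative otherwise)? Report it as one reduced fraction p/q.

Choose coordinates W = (0, 0), M = (1, 0), K = (0, 1), J = (4, 5).
1. H is the midpoint of WK ⇒ H = (0, 1/2)
2. G is where the line through M parallel to JH meets line KJ ⇒ G = (17, 18)
G = K + t·(J−K) with t = 17/4, so KG:GJ = t:(1−t) = 17/4:-13/4

KG:GJ = -17/13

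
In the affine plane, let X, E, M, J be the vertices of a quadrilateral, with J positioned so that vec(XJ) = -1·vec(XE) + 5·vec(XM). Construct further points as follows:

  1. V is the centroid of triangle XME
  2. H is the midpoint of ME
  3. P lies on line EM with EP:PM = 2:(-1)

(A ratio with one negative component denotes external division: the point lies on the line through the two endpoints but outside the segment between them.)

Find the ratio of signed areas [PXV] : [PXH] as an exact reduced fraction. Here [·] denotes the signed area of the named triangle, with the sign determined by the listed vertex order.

[PXV]:[PXH] = 2/3

Assign X = (0, 0), E = (1, 0), M = (0, 1), J = (-1, 5) — the answer is frame-independent, so this choice is without loss of generality.
1. V is the centroid of triangle XME ⇒ V = (1/3, 1/3)
2. H is the midpoint of ME ⇒ H = (1/2, 1/2)
3. P lies on line EM with EP:PM = 2:(-1) ⇒ P = (-1, 2)
2·[PXV] = 1, 2·[PXH] = 3/2
[PXV]:[PXH] = 1:3/2 = 2/3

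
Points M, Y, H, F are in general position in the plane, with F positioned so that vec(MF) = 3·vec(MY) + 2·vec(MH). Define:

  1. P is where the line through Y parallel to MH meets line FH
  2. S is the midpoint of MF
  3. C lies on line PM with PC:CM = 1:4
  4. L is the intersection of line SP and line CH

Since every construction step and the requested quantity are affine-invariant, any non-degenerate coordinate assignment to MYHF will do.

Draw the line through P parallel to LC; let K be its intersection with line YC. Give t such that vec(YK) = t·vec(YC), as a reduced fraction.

Set M = (0, 0), Y = (1, 0), H = (0, 1), F = (3, 2); any affine frame gives the same invariant.
1. P is where the line through Y parallel to MH meets line FH ⇒ P = (1, 4/3)
2. S is the midpoint of MF ⇒ S = (3/2, 1)
3. C lies on line PM with PC:CM = 1:4 ⇒ C = (4/5, 16/15)
4. L is the intersection of line SP and line CH ⇒ L = (4/3, 10/9)
through P parallel to LC: direction (-8/15, -2/45); meets YC at K = (49/65, 256/195)
K = Y + t·(C−Y) with t = 16/13

t = 16/13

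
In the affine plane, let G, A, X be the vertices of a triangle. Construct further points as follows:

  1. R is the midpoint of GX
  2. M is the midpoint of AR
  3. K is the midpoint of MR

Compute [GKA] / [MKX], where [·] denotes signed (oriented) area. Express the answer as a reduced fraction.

Choose coordinates G = (0, 0), A = (1, 0), X = (0, 1).
1. R is the midpoint of GX ⇒ R = (0, 1/2)
2. M is the midpoint of AR ⇒ M = (1/2, 1/4)
3. K is the midpoint of MR ⇒ K = (1/4, 3/8)
2·[GKA] = -3/8, 2·[MKX] = -1/8
[GKA]:[MKX] = -3/8:-1/8 = 3

[GKA]:[MKX] = 3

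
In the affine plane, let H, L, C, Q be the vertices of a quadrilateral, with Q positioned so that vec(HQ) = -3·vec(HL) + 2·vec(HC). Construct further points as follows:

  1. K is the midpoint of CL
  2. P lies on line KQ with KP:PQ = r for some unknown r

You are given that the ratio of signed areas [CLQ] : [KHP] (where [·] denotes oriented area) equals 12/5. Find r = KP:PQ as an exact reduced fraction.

r = 1/2

Work in coordinates with H = (0, 0), L = (1, 0), C = (0, 1), Q = (-3, 2).
1. K is the midpoint of CL ⇒ K = (1/2, 1/2)
2. With KP:PQ = r, write λ = r/(r+1) so P = K + λ·(Q−K); P is affine-linear in λ
Every point depending on P is an affine combination of P and λ-independent points, so each such coordinate is linear in λ; the λ² term in each signed area is a multiple of (Q−K)×(Q−K) = 0, so 2·[CLQ] and 2·[KHP] are each linear in λ. Evaluating at λ=0 and λ=1:
  2·[CLQ] = -2,   2·[KHP] = -5/2·λ
So [CLQ]:[KHP] = (-2) / (-5/2·λ). Setting this equal to 12/5:
  -2 = 12/5·(-5/2·λ)  ⇒  λ = 1/3
Then r = λ/(1−λ) = (1/3)/(2/3) = 1/2. Check: with r = 1/2, P = (-2/3, 1) and [CLQ]:[KHP] = 12/5 as required.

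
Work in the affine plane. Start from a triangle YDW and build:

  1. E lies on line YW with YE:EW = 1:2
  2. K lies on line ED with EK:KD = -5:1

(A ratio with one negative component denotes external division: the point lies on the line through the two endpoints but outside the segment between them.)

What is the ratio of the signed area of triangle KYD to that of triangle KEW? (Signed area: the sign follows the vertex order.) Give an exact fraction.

[KYD]:[KEW] = 1/10

Assign Y = (0, 0), D = (1, 0), W = (0, 1) — the answer is frame-independent, so this choice is without loss of generality.
1. E lies on line YW with YE:EW = 1:2 ⇒ E = (0, 1/3)
2. K lies on line ED with EK:KD = -5:1 ⇒ K = (5/4, -1/12)
2·[KYD] = -1/12, 2·[KEW] = -5/6
[KYD]:[KEW] = -1/12:-5/6 = 1/10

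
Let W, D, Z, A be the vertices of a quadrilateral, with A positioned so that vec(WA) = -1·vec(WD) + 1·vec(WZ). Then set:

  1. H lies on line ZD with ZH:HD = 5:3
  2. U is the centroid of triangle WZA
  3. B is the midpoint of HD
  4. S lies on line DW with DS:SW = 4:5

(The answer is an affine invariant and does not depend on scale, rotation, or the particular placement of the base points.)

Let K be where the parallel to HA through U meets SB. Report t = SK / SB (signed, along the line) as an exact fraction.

Choose coordinates W = (0, 0), D = (1, 0), Z = (0, 1), A = (-1, 1).
1. H lies on line ZD with ZH:HD = 5:3 ⇒ H = (5/8, 3/8)
2. U is the centroid of triangle WZA ⇒ U = (-1/3, 2/3)
3. B is the midpoint of HD ⇒ B = (13/16, 3/16)
4. S lies on line DW with DS:SW = 4:5 ⇒ S = (5/9, 0)
through U parallel to HA: direction (-13/8, 5/8); meets SB at K = (227/268, 57/268)
K = S + t·(B−S) with t = 76/67

t = 76/67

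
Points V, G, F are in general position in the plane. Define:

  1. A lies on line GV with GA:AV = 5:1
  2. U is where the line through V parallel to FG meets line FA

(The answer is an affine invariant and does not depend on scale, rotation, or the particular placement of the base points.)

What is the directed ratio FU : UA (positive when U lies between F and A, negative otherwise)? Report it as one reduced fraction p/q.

FU:UA = -6

Assign V = (0, 0), G = (1, 0), F = (0, 1) — the answer is frame-independent, so this choice is without loss of generality.
1. A lies on line GV with GA:AV = 5:1 ⇒ A = (1/6, 0)
2. U is where the line through V parallel to FG meets line FA ⇒ U = (1/5, -1/5)
U = F + t·(A−F) with t = 6/5, so FU:UA = t:(1−t) = 6/5:-1/5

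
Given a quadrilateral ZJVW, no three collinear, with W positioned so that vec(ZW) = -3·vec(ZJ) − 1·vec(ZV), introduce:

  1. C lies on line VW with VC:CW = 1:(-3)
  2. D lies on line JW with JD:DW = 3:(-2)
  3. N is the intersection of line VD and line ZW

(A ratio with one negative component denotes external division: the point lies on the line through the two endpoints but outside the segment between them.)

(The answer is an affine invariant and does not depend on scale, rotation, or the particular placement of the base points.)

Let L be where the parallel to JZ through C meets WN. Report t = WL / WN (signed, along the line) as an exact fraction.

Choose coordinates Z = (0, 0), J = (1, 0), V = (0, 1), W = (-3, -1).
1. C lies on line VW with VC:CW = 1:(-3) ⇒ C = (3/2, 2)
2. D lies on line JW with JD:DW = 3:(-2) ⇒ D = (-11, -3)
3. N is the intersection of line VD and line ZW ⇒ N = (-33, -11)
through C parallel to JZ: direction (-1, 0); meets WN at L = (6, 2)
L = W + t·(N−W) with t = -3/10

t = -3/10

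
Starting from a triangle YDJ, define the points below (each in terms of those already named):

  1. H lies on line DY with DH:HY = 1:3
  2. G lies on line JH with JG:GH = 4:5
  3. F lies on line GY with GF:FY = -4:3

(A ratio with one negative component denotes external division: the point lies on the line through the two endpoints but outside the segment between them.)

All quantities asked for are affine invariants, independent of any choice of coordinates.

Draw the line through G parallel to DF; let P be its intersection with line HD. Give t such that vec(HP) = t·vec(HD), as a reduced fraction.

Choose coordinates Y = (0, 0), D = (1, 0), J = (0, 1).
1. H lies on line DY with DH:HY = 1:3 ⇒ H = (3/4, 0)
2. G lies on line JH with JG:GH = 4:5 ⇒ G = (1/3, 5/9)
3. F lies on line GY with GF:FY = -4:3 ⇒ F = (-1, -5/3)
through G parallel to DF: direction (-2, -5/3); meets HD at P = (-1/3, 0)
P = H + t·(D−H) with t = -13/3

t = -13/3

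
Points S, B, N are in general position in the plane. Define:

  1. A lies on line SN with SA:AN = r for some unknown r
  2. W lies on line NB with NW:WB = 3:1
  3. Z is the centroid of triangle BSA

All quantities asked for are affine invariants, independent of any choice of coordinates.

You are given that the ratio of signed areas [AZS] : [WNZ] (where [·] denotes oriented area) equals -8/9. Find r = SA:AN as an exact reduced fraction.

Choose coordinates S = (0, 0), B = (1, 0), N = (0, 1).
1. With SA:AN = r, write λ = r/(r+1) so A = S + λ·(N−S); A is affine-linear in λ
2. W lies on line NB with NW:WB = 3:1 ⇒ W = (3/4, 1/4)
3. Z is the centroid of triangle BSA ⇒ Z is an affine combination of earlier points and hence also affine-linear in λ
Every point depending on A is an affine combination of A and λ-independent points, so each such coordinate is linear in λ; the λ² term in each signed area is a multiple of (N−S)×(N−S) = 0, so 2·[AZS] and 2·[WNZ] are each linear in λ. Evaluating at λ=0 and λ=1:
  2·[AZS] = -1/3·λ,   2·[WNZ] = -1/4·λ + 1/2
So [AZS]:[WNZ] = (-1/3·λ) / (-1/4·λ + 1/2). Setting this equal to -8/9:
  -1/3·λ = -8/9·(-1/4·λ + 1/2)  ⇒  λ = 4/5
Then r = λ/(1−λ) = (4/5)/(1/5) = 4. Check: with r = 4, A = (0, 4/5) and [AZS]:[WNZ] = -8/9 as required.

r = 4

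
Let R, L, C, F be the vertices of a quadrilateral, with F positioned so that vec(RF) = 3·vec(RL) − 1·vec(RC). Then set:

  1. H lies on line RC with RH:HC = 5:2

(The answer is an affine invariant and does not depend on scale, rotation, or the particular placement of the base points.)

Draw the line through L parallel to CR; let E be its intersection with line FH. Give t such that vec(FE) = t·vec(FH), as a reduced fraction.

Set R = (0, 0), L = (1, 0), C = (0, 1), F = (3, -1); any affine frame gives the same invariant.
1. H lies on line RC with RH:HC = 5:2 ⇒ H = (0, 5/7)
through L parallel to CR: direction (0, -1); meets FH at E = (1, 1/7)
E = F + t·(H−F) with t = 2/3

t = 2/3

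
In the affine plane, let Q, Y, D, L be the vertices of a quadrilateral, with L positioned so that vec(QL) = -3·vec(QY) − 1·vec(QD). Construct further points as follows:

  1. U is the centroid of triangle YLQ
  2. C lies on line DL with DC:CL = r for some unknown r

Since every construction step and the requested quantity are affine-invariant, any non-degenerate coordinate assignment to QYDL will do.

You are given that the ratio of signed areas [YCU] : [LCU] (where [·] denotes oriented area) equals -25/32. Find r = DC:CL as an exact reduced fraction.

Set Q = (0, 0), Y = (1, 0), D = (0, 1), L = (-3, -1); any affine frame gives the same invariant.
1. U is the centroid of triangle YLQ ⇒ U = (-2/3, -1/3)
2. With DC:CL = r, write λ = r/(r+1) so C = D + λ·(L−D); C is affine-linear in λ
Every point depending on C is an affine combination of C and λ-independent points, so each such coordinate is linear in λ; the λ² term in each signed area is a multiple of (L−D)×(L−D) = 0, so 2·[YCU] and 2·[LCU] are each linear in λ. Evaluating at λ=0 and λ=1:
  2·[YCU] = -7/3·λ + 2,   2·[LCU] = 8/3·λ − 8/3
So [YCU]:[LCU] = (-7/3·λ + 2) / (8/3·λ − 8/3). Setting this equal to -25/32:
  -7/3·λ + 2 = -25/32·(8/3·λ − 8/3)  ⇒  λ = -1/3
Then r = λ/(1−λ) = (-1/3)/(4/3) = -1/4. Check: with r = -1/4, C = (1, 5/3) and [YCU]:[LCU] = -25/32 as required.

r = -1/4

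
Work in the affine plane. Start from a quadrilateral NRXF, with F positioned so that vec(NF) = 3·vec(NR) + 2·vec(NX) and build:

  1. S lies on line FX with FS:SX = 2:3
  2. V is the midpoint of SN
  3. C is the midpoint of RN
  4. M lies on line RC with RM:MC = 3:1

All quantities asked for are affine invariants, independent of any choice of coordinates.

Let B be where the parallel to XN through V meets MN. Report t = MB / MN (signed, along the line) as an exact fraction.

Set N = (0, 0), R = (1, 0), X = (0, 1), F = (3, 2); any affine frame gives the same invariant.
1. S lies on line FX with FS:SX = 2:3 ⇒ S = (9/5, 8/5)
2. V is the midpoint of SN ⇒ V = (9/10, 4/5)
3. C is the midpoint of RN ⇒ C = (1/2, 0)
4. M lies on line RC with RM:MC = 3:1 ⇒ M = (5/8, 0)
through V parallel to XN: direction (0, -1); meets MN at B = (9/10, 0)
B = M + t·(N−M) with t = -11/25

t = -11/25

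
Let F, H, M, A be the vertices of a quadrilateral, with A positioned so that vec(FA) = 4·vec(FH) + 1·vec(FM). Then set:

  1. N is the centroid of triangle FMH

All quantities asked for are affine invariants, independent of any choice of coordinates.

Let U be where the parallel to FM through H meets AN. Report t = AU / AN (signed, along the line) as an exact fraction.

t = 9/11

Work in coordinates with F = (0, 0), H = (1, 0), M = (0, 1), A = (4, 1).
1. N is the centroid of triangle FMH ⇒ N = (1/3, 1/3)
through H parallel to FM: direction (0, 1); meets AN at U = (1, 5/11)
U = A + t·(N−A) with t = 9/11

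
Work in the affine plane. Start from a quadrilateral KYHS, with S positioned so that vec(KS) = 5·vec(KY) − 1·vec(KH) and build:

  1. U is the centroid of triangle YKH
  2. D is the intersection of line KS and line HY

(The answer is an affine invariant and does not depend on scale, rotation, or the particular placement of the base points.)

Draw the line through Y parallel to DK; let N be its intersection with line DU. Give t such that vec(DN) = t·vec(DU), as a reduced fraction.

t = 1/2

Work in coordinates with K = (0, 0), Y = (1, 0), H = (0, 1), S = (5, -1).
1. U is the centroid of triangle YKH ⇒ U = (1/3, 1/3)
2. D is the intersection of line KS and line HY ⇒ D = (5/4, -1/4)
through Y parallel to DK: direction (-5/4, 1/4); meets DU at N = (19/24, 1/24)
N = D + t·(U−D) with t = 1/2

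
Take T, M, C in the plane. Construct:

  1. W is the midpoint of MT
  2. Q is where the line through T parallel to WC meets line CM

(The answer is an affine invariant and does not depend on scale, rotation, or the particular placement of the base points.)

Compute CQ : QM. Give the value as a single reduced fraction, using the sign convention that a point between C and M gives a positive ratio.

Work in coordinates with T = (0, 0), M = (1, 0), C = (0, 1).
1. W is the midpoint of MT ⇒ W = (1/2, 0)
2. Q is where the line through T parallel to WC meets line CM ⇒ Q = (-1, 2)
Q = C + t·(M−C) with t = -1, so CQ:QM = t:(1−t) = -1:2

CQ:QM = -1/2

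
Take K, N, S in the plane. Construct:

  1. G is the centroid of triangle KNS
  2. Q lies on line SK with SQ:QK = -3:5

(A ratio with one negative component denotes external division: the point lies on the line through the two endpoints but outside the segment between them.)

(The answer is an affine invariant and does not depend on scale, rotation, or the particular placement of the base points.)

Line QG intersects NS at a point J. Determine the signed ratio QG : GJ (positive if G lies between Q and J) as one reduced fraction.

Work in coordinates with K = (0, 0), N = (1, 0), S = (0, 1).
1. G is the centroid of triangle KNS ⇒ G = (1/3, 1/3)
2. Q lies on line SK with SQ:QK = -3:5 ⇒ Q = (0, 5/2)
line QG meets NS at J = (3/11, 8/11)
G = Q + t·(J−Q) with t = 11/9, so QG:GJ = 11/9:-2/9

QG:GJ = -11/2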